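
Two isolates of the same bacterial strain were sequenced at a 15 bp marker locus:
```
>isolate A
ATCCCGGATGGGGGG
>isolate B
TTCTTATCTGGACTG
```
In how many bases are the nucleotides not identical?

Comparing position by position, 9 bases differ: 1 (A/T), 4 (C/T), 5 (C/T), 6 (G/A), 7 (G/T), 8 (A/C), 12 (G/A), 13 (G/C), 14 (G/T).

9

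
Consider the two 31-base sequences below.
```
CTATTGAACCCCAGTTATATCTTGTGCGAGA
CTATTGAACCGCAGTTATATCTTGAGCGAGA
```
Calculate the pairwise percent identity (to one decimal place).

2 positions differ (11, 25), so 29 of 31 match: 29/31 = 93.55%.

93.5%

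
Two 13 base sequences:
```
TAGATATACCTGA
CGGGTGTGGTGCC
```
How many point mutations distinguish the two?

10

The sequences differ at sites 1, 2, 4, 6, 8, 9, 10, 11, 12, 13 (1-based) — 10 in total.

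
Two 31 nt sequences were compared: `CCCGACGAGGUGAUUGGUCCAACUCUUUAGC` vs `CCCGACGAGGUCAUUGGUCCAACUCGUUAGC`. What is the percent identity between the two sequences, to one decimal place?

93.5%

Mismatches at positions 12, 26 (1-based): 2 of 31.
Identical positions: 29/31 = 93.55% → 93.5%.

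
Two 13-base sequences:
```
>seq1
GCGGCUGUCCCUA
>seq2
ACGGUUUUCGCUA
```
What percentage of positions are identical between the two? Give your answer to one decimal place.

Mismatches at positions 1, 5, 7, 10 (1-based): 4 of 13.
Identical positions: 9/13 = 69.23% → 69.2%.

69.2%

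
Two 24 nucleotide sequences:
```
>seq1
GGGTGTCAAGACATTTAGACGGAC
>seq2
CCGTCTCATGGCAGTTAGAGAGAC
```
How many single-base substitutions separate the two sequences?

8

Comparing position by position, 8 positions differ: 1 (G/C), 2 (G/C), 5 (G/C), 9 (A/T), 11 (A/G), 14 (T/G), 20 (C/G), 21 (G/A).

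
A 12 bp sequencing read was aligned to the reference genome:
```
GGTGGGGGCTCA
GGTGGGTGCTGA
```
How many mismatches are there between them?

The sequences differ at sites 7, 11 (1-based) — 2 in total.

2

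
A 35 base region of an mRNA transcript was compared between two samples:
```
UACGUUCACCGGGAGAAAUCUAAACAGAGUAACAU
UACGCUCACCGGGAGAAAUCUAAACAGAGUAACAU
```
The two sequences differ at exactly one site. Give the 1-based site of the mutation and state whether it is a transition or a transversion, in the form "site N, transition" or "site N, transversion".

site 5, transition

Site 5 changes U→C. U is a pyrimidine and C is a pyrimidine, so this is a transition.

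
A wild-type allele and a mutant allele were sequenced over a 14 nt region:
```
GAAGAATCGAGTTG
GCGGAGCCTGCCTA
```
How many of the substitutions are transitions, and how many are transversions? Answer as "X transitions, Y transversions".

6 transitions, 3 transversions

Mismatches (1-based):
base 2: A→C (purine→pyrimidine, transversion)
base 3: A→G (purine→purine, transition)
base 6: A→G (purine→purine, transition)
base 7: T→C (pyrimidine→pyrimidine, transition)
base 9: G→T (purine→pyrimidine, transversion)
base 10: A→G (purine→purine, transition)
base 11: G→C (purine→pyrimidine, transversion)
base 12: T→C (pyrimidine→pyrimidine, transition)
base 14: G→A (purine→purine, transition)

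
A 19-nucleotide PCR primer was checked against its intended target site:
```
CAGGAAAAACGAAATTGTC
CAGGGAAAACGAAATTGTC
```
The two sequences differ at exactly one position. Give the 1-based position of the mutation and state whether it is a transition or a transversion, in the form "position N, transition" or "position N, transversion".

position 5, transition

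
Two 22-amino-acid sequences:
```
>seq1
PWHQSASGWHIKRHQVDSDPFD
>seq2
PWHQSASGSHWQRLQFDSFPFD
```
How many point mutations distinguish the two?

Comparing position by position, 6 positions differ: 9 (W/S), 11 (I/W), 12 (K/Q), 14 (H/L), 16 (V/F), 19 (D/F).

6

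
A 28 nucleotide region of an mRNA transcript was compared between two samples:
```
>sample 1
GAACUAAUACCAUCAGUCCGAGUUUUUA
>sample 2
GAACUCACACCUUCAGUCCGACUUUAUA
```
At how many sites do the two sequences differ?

5

Mismatches (1-based): site 6: A→C; site 8: U→C; site 12: A→U; site 22: G→C; site 26: U→A.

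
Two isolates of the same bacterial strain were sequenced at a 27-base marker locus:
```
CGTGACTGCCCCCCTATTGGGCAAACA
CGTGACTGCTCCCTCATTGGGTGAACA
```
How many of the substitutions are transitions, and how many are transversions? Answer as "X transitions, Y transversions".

5 transitions, 0 transversions

Transitions (purine↔purine or pyrimidine↔pyrimidine): 10 C→T, 14 C→T, 15 T→C, 22 C→T, 23 A→G.
Transversions (purine↔pyrimidine): none.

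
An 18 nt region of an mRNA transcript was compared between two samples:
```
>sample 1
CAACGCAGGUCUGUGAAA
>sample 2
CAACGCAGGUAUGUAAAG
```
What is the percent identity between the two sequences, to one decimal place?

83.3%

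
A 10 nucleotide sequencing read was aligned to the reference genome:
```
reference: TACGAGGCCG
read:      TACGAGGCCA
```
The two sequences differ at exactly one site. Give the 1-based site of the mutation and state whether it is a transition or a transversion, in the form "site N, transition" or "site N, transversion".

The sequences differ only at site 10: G→A (purine→purine), a transition.

site 10, transition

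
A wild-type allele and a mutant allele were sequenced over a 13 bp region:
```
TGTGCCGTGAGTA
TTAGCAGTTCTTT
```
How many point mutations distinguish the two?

7

The sequences differ at sites 2, 3, 6, 9, 10, 11, 13 (1-based) — 7 in total.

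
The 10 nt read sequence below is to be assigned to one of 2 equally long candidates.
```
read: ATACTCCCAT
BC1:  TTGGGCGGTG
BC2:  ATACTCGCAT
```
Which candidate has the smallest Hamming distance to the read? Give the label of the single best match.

BC2

BC1 differs at 8 positions; BC2 differs at 1 position. The closest is BC2.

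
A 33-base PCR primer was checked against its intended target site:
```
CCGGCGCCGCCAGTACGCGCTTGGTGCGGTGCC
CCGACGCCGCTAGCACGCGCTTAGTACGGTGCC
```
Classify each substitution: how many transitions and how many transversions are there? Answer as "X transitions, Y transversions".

Transitions (purine↔purine or pyrimidine↔pyrimidine): 4 G→A, 11 C→T, 14 T→C, 23 G→A, 26 G→A.
Transversions (purine↔pyrimidine): none.

5 transitions, 0 transversions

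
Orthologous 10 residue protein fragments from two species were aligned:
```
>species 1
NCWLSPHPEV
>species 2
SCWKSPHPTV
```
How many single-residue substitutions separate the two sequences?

3

Comparing position by position, 3 positions differ: 1 (N/S), 4 (L/K), 9 (E/T).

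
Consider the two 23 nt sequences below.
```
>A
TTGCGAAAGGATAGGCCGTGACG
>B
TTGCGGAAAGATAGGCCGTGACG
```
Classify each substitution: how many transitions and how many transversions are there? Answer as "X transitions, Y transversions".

Mismatches (1-based):
position 6: A→G (purine→purine, transition)
position 9: G→A (purine→purine, transition)

2 transitions, 0 transversions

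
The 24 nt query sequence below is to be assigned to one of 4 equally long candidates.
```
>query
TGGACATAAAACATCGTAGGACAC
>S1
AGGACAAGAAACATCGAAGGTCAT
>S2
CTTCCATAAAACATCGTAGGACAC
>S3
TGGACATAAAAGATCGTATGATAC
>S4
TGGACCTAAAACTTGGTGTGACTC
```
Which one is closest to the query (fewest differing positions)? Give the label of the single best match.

Hamming distances to query — S1: 6; S2: 4; S3: 3; S4: 6.
Smallest is S3 with 3 mismatches.

S3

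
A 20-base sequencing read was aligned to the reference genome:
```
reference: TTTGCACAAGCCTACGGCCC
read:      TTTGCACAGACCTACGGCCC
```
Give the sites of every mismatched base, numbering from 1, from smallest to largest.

9, 10

Scanning 1-based: 9: A/G; 10: G/A.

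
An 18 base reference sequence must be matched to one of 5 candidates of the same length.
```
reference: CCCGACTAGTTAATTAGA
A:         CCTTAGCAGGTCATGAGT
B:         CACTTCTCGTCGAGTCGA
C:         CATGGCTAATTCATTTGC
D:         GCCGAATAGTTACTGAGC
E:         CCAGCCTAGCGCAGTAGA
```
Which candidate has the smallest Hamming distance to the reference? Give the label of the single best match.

A differs at 8 positions; B differs at 8 positions; C differs at 7 positions; D differs at 5 positions; E differs at 6 positions. The closest is D.

D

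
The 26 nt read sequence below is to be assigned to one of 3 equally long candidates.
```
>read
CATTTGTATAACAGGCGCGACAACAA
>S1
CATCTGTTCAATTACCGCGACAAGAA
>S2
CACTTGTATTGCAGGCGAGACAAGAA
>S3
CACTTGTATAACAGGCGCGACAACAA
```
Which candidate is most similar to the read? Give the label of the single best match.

S1 differs at 8 positions; S2 differs at 5 positions; S3 differs at 1 position. The closest is S3.

S3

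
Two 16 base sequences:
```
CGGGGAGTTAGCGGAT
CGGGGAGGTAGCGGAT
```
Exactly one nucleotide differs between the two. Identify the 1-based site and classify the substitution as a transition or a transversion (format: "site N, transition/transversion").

site 8, transversion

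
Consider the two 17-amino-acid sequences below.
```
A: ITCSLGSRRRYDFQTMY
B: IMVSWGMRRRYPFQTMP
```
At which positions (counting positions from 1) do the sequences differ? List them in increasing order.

Scanning 1-based: 2: T/M; 3: C/V; 5: L/W; 7: S/M; 12: D/P; 17: Y/P.

2, 3, 5, 7, 12, 17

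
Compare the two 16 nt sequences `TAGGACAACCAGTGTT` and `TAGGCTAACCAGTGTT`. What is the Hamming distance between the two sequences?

2

The sequences differ at positions 5, 6 (1-based) — 2 in total.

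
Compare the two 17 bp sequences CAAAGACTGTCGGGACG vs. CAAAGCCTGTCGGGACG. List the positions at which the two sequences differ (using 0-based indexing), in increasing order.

5

Differences at position 5 (A→C).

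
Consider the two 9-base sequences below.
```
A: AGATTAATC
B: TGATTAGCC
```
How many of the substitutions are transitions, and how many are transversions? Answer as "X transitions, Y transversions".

Transitions (purine↔purine or pyrimidine↔pyrimidine): 7 A→G, 8 T→C.
Transversions (purine↔pyrimidine): 1 A→T.

2 transitions, 1 transversion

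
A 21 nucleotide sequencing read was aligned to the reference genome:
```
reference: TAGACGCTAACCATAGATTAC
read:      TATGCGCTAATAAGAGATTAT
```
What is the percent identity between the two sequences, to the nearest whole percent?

71%

Mismatches at positions 3, 4, 11, 12, 14, 21 (1-based): 6 of 21.
Identical positions: 15/21 = 71.43% → 71%.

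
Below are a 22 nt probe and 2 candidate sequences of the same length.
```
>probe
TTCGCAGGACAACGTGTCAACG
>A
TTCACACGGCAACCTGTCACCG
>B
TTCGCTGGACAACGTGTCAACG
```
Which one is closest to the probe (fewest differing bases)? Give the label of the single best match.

A differs at 5 bases; B differs at 1 base. The closest is B.

B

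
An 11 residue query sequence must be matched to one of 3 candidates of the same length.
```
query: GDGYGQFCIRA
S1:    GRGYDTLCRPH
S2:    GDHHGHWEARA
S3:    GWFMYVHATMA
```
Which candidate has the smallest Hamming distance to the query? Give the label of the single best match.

S2

S1 differs at 7 residues; S2 differs at 6 residues; S3 differs at 9 residues. The closest is S2.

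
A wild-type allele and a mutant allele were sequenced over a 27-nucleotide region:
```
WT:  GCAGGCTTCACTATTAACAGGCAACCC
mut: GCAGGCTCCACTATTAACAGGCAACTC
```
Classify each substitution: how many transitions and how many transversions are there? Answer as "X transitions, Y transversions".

2 transitions, 0 transversions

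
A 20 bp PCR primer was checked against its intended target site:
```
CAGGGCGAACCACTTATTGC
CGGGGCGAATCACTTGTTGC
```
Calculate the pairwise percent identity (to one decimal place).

85.0%

Mismatches at positions 2, 10, 16 (1-based): 3 of 20.
Identical positions: 17/20 = 85% → 85.0%.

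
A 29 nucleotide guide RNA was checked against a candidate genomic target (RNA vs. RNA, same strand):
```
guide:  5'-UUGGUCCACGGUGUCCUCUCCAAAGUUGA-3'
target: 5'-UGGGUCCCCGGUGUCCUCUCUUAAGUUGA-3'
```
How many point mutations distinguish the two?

The sequences differ at sites 2, 8, 21, 22 (1-based) — 4 in total.

4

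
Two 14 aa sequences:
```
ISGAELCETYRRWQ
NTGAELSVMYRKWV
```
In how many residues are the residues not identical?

7

Comparing position by position, 7 residues differ: 1 (I/N), 2 (S/T), 7 (C/S), 8 (E/V), 9 (T/M), 12 (R/K), 14 (Q/V).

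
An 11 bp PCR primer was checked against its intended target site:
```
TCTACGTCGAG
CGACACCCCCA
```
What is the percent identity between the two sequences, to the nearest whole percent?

Mismatches at positions 1, 2, 3, 4, 5, 6, 7, 9, 10, 11 (1-based): 10 of 11.
Identical positions: 1/11 = 9.091% → 9%.

9%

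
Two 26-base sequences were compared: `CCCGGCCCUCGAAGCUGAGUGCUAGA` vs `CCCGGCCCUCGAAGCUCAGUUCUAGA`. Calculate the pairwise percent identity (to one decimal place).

92.3%

2 positions differ (17, 21), so 24 of 26 match: 24/26 = 92.31%.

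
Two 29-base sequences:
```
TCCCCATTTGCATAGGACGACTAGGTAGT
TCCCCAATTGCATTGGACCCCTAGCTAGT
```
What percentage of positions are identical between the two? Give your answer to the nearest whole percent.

83%

5 positions differ (7, 14, 19, 20, 25), so 24 of 29 match: 24/29 = 82.76%.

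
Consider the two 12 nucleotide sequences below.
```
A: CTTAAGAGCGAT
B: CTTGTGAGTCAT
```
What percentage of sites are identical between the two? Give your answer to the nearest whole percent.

Mismatches at positions 4, 5, 9, 10 (1-based): 4 of 12.
Identical positions: 8/12 = 66.67% → 67%.

67%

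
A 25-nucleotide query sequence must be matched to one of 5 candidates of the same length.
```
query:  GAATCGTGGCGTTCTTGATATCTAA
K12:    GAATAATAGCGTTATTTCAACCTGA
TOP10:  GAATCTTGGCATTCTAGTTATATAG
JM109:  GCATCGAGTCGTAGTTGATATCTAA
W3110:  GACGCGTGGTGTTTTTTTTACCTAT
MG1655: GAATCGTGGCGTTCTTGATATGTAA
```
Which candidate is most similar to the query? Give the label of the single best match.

MG1655

K12 differs at 9 positions; TOP10 differs at 6 positions; JM109 differs at 5 positions; W3110 differs at 8 positions; MG1655 differs at 1 position. The closest is MG1655.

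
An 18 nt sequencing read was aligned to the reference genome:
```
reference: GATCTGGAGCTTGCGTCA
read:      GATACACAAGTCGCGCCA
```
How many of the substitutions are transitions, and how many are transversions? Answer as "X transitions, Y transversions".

5 transitions, 3 transversions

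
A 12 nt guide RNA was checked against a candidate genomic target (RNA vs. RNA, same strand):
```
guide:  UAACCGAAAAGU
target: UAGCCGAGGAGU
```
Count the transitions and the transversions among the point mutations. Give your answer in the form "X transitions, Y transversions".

Mismatches (1-based):
site 3: A→G (purine→purine, transition)
site 8: A→G (purine→purine, transition)
site 9: A→G (purine→purine, transition)

3 transitions, 0 transversions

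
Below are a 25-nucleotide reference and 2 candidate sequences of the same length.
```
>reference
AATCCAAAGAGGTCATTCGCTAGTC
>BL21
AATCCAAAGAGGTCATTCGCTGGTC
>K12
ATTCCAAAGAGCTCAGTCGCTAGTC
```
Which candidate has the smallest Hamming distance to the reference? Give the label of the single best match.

BL21

BL21 differs at 1 position; K12 differs at 3 positions. The closest is BL21.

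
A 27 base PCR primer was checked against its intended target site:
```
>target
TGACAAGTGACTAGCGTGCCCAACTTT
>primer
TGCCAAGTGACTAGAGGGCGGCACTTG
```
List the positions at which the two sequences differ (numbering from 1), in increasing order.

Scanning 1-based: 3: A/C; 15: C/A; 17: T/G; 20: C/G; 21: C/G; 22: A/C; 27: T/G.

3, 15, 17, 20, 21, 22, 27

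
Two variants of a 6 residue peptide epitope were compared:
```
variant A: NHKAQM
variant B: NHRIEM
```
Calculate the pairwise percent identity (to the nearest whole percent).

50%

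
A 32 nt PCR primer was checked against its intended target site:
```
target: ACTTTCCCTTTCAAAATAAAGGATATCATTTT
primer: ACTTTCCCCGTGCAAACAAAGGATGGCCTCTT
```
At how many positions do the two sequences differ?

9

Comparing position by position, 9 positions differ: 9 (T/C), 10 (T/G), 12 (C/G), 13 (A/C), 17 (T/C), 25 (A/G), 26 (T/G), 28 (A/C), 30 (T/C).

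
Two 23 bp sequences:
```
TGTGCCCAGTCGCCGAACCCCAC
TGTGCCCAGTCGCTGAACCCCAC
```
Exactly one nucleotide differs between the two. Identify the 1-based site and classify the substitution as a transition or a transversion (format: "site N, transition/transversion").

Site 14 changes C→T. C is a pyrimidine and T is a pyrimidine, so this is a transition.

site 14, transition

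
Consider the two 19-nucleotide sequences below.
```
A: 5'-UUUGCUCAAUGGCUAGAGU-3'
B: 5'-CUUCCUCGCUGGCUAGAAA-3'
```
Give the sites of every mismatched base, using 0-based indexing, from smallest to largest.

0, 3, 7, 8, 17, 18

Differences at site 0 (U→C), site 3 (G→C), site 7 (A→G), site 8 (A→C), site 17 (G→A), site 18 (U→A).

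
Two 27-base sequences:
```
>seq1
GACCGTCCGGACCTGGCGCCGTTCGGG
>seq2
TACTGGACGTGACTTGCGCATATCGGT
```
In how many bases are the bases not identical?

Comparing position by position, 12 bases differ: 1 (G/T), 4 (C/T), 6 (T/G), 7 (C/A), 10 (G/T), 11 (A/G), 12 (C/A), 15 (G/T), 20 (C/A), 21 (G/T), 22 (T/A), 27 (G/T).

12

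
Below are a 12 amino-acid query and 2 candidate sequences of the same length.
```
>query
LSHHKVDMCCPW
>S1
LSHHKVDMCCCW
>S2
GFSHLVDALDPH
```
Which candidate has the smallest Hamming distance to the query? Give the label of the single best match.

S1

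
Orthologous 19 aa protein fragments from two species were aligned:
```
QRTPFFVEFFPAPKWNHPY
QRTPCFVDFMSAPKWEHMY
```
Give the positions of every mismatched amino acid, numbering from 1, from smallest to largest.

Scanning 1-based: 5: F/C; 8: E/D; 10: F/M; 11: P/S; 16: N/E; 18: P/M.

5, 8, 10, 11, 16, 18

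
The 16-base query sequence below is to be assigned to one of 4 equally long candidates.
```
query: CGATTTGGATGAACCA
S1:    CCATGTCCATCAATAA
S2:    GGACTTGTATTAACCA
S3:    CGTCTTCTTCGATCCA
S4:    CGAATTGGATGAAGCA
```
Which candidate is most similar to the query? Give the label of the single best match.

S4

S1 differs at 7 positions; S2 differs at 4 positions; S3 differs at 7 positions; S4 differs at 2 positions. The closest is S4.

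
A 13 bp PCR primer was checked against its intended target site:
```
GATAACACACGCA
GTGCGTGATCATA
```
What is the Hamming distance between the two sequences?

Comparing position by position, 10 bases differ: 2 (A/T), 3 (T/G), 4 (A/C), 5 (A/G), 6 (C/T), 7 (A/G), 8 (C/A), 9 (A/T), 11 (G/A), 12 (C/T).

10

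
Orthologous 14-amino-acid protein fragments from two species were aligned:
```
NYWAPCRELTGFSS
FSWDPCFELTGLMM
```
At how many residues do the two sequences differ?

Mismatches (1-based): residue 1: N→F; residue 2: Y→S; residue 4: A→D; residue 7: R→F; residue 12: F→L; residue 13: S→M; residue 14: S→M.

7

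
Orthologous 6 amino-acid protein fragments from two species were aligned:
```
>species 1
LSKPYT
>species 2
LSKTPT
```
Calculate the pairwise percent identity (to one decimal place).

2 positions differ (4, 5), so 4 of 6 match: 4/6 = 66.67%.

66.7%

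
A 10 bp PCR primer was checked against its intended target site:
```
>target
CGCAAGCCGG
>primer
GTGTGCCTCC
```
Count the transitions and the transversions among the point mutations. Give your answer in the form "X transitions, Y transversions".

2 transitions, 7 transversions

Mismatches (1-based):
site 1: C→G (pyrimidine→purine, transversion)
site 2: G→T (purine→pyrimidine, transversion)
site 3: C→G (pyrimidine→purine, transversion)
site 4: A→T (purine→pyrimidine, transversion)
site 5: A→G (purine→purine, transition)
site 6: G→C (purine→pyrimidine, transversion)
site 8: C→T (pyrimidine→pyrimidine, transition)
site 9: G→C (purine→pyrimidine, transversion)
site 10: G→C (purine→pyrimidine, transversion)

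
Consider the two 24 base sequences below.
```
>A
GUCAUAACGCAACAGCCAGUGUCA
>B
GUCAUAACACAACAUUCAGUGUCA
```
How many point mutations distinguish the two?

Mismatches (1-based): site 9: G→A; site 15: G→U; site 16: C→U.

3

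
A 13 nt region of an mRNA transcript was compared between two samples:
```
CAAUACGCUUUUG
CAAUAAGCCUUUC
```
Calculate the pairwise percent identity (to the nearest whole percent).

77%

Mismatches at positions 6, 9, 13 (1-based): 3 of 13.
Identical positions: 10/13 = 76.92% → 77%.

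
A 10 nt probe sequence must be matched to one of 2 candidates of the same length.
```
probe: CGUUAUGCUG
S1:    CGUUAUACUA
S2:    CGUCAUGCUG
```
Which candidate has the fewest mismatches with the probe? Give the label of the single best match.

S2

Hamming distances to probe — S1: 2; S2: 1.
Smallest is S2 with 1 mismatch.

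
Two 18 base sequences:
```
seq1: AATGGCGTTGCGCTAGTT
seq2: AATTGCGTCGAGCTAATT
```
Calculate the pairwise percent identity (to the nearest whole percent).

78%

Mismatches at positions 4, 9, 11, 16 (1-based): 4 of 18.
Identical positions: 14/18 = 77.78% → 78%.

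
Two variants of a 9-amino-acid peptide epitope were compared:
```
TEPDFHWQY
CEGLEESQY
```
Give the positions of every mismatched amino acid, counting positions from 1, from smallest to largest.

1, 3, 4, 5, 6, 7

Scanning 1-based: 1: T/C; 3: P/G; 4: D/L; 5: F/E; 6: H/E; 7: W/S.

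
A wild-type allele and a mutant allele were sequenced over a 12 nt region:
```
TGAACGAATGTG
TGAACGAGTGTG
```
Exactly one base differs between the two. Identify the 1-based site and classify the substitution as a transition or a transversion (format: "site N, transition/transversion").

site 8, transition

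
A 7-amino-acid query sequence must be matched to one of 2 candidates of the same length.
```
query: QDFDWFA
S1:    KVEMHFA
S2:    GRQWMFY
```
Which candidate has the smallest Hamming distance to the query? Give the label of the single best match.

S1

S1 differs at 5 residues; S2 differs at 6 residues. The closest is S1.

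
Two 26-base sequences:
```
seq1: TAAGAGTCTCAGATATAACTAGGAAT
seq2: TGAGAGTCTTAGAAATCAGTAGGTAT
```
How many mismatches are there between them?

Mismatches (1-based): base 2: A→G; base 10: C→T; base 14: T→A; base 17: A→C; base 19: C→G; base 24: A→T.

6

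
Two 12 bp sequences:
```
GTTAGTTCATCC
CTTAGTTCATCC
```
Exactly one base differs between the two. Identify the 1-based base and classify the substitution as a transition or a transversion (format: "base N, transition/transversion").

Base 1 changes G→C. G is a purine and C is a pyrimidine, so this is a transversion.

base 1, transversion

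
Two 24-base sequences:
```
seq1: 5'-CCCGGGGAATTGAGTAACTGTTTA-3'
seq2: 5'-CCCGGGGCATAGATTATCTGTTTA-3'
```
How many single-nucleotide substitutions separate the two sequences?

The sequences differ at sites 8, 11, 14, 17 (1-based) — 4 in total.

4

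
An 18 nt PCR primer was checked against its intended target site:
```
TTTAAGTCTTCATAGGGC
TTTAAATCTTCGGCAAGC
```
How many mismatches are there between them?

6

Mismatches (1-based): site 6: G→A; site 12: A→G; site 13: T→G; site 14: A→C; site 15: G→A; site 16: G→A.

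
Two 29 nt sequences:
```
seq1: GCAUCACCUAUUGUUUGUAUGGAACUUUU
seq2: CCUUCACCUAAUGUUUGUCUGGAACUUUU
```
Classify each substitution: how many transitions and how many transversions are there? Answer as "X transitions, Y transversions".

0 transitions, 4 transversions

Mismatches (1-based):
position 1: G→C (purine→pyrimidine, transversion)
position 3: A→U (purine→pyrimidine, transversion)
position 11: U→A (pyrimidine→purine, transversion)
position 19: A→C (purine→pyrimidine, transversion)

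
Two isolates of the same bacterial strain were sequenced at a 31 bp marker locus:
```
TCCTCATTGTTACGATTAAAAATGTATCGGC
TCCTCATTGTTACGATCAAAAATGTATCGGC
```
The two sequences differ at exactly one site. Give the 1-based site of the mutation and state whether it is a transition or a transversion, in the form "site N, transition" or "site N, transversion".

site 17, transition

The sequences differ only at site 17: T→C (pyrimidine→pyrimidine), a transition.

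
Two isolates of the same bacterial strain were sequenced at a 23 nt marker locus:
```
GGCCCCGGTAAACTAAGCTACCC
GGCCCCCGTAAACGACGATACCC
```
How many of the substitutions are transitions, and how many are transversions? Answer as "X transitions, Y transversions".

Mismatches (1-based):
site 7: G→C (purine→pyrimidine, transversion)
site 14: T→G (pyrimidine→purine, transversion)
site 16: A→C (purine→pyrimidine, transversion)
site 18: C→A (pyrimidine→purine, transversion)

0 transitions, 4 transversions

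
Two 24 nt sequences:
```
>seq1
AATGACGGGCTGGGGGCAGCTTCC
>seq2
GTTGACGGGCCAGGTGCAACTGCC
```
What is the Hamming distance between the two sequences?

Mismatches (1-based): site 1: A→G; site 2: A→T; site 11: T→C; site 12: G→A; site 15: G→T; site 19: G→A; site 22: T→G.

7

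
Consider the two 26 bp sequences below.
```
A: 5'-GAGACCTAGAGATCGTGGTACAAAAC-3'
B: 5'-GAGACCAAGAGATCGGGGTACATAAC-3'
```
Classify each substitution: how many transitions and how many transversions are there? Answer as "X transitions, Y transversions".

Transitions (purine↔purine or pyrimidine↔pyrimidine): none.
Transversions (purine↔pyrimidine): 7 T→A, 16 T→G, 23 A→T.

0 transitions, 3 transversions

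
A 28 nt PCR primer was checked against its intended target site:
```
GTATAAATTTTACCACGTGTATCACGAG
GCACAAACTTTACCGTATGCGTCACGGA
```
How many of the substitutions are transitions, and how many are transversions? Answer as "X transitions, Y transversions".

Mismatches (1-based):
base 2: T→C (pyrimidine→pyrimidine, transition)
base 4: T→C (pyrimidine→pyrimidine, transition)
base 8: T→C (pyrimidine→pyrimidine, transition)
base 15: A→G (purine→purine, transition)
base 16: C→T (pyrimidine→pyrimidine, transition)
base 17: G→A (purine→purine, transition)
base 20: T→C (pyrimidine→pyrimidine, transition)
base 21: A→G (purine→purine, transition)
base 27: A→G (purine→purine, transition)
base 28: G→A (purine→purine, transition)

10 transitions, 0 transversions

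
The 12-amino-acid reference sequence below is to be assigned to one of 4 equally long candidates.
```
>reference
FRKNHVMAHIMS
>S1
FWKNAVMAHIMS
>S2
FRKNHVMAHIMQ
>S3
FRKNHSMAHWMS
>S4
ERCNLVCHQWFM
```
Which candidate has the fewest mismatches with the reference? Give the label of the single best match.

S1 differs at 2 positions; S2 differs at 1 position; S3 differs at 2 positions; S4 differs at 9 positions. The closest is S2.

S2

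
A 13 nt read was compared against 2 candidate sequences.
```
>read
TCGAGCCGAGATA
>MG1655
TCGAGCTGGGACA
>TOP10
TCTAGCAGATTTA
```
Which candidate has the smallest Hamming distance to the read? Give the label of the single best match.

Hamming distances to read — MG1655: 3; TOP10: 4.
Smallest is MG1655 with 3 mismatches.

MG1655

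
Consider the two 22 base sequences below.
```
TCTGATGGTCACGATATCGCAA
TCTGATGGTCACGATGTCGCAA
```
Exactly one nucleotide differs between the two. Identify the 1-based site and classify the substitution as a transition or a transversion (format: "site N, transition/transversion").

The sequences differ only at site 16: A→G (purine→purine), a transition.

site 16, transition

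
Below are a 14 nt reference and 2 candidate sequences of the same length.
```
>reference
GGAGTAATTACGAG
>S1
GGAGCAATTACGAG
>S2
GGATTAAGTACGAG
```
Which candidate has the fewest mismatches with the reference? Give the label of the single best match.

S1

S1 differs at 1 base; S2 differs at 2 bases. The closest is S1.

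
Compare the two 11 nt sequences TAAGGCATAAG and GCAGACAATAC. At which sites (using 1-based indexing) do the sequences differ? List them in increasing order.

1, 2, 5, 8, 9, 11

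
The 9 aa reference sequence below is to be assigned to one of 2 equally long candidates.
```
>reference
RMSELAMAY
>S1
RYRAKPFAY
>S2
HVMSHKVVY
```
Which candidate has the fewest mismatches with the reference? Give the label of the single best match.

S1

S1 differs at 6 positions; S2 differs at 8 positions. The closest is S1.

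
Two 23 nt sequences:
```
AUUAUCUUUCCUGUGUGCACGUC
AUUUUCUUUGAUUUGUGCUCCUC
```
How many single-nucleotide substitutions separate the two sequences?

6

The sequences differ at bases 4, 10, 11, 13, 19, 21 (1-based) — 6 in total.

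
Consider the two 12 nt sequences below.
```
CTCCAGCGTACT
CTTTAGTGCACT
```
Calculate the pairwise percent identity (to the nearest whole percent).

4 positions differ (3, 4, 7, 9), so 8 of 12 match: 8/12 = 66.67%.

67%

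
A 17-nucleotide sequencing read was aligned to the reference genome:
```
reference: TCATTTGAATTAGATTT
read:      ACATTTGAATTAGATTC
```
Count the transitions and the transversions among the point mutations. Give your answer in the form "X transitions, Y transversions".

1 transition, 1 transversion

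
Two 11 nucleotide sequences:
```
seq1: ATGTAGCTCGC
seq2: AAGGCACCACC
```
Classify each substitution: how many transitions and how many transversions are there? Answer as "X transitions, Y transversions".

Mismatches (1-based):
base 2: T→A (pyrimidine→purine, transversion)
base 4: T→G (pyrimidine→purine, transversion)
base 5: A→C (purine→pyrimidine, transversion)
base 6: G→A (purine→purine, transition)
base 8: T→C (pyrimidine→pyrimidine, transition)
base 9: C→A (pyrimidine→purine, transversion)
base 10: G→C (purine→pyrimidine, transversion)

2 transitions, 5 transversions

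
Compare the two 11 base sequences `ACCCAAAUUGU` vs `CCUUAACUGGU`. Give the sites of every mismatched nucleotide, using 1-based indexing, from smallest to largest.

1, 3, 4, 7, 9

Differences at site 1 (A→C), site 3 (C→U), site 4 (C→U), site 7 (A→C), site 9 (U→G).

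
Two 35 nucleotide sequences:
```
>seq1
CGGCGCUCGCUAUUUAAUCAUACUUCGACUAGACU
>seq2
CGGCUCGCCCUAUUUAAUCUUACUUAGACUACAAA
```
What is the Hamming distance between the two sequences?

8

Comparing position by position, 8 sites differ: 5 (G/U), 7 (U/G), 9 (G/C), 20 (A/U), 26 (C/A), 32 (G/C), 34 (C/A), 35 (U/A).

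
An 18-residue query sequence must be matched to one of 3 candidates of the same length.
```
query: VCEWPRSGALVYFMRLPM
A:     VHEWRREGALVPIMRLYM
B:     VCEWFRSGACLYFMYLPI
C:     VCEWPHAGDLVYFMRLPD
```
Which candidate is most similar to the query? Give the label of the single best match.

Hamming distances to query — A: 6; B: 5; C: 4.
Smallest is C with 4 mismatches.

C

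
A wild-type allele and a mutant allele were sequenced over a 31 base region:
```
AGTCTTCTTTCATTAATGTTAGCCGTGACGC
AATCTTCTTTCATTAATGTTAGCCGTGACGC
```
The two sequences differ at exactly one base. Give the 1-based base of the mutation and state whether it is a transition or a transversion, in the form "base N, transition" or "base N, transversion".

Base 2 changes G→A. G is a purine and A is a purine, so this is a transition.

base 2, transition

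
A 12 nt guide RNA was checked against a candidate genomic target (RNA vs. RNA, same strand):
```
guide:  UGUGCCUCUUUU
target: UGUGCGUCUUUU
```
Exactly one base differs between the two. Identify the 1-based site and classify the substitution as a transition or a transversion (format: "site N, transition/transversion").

site 6, transversion

The sequences differ only at site 6: C→G (pyrimidine→purine), a transversion.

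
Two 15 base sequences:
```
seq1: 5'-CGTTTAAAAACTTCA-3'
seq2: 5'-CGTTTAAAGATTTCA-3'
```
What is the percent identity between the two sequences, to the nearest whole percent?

87%

2 positions differ (9, 11), so 13 of 15 match: 13/15 = 86.67%.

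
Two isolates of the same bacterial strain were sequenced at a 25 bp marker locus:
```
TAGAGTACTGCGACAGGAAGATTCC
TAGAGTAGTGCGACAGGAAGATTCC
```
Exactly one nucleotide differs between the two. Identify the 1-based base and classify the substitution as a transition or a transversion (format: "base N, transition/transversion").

base 8, transversion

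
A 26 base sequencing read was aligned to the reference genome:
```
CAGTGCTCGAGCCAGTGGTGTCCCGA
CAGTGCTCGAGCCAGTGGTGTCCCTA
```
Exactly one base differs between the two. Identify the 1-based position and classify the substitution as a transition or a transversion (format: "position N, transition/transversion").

Position 25 changes G→T. G is a purine and T is a pyrimidine, so this is a transversion.

position 25, transversion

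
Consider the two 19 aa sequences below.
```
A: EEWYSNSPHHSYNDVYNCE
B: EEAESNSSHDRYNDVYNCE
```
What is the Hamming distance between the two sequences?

5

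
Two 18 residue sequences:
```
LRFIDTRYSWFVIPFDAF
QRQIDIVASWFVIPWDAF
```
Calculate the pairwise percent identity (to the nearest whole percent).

Mismatches at positions 1, 3, 6, 7, 8, 15 (1-based): 6 of 18.
Identical positions: 12/18 = 66.67% → 67%.

67%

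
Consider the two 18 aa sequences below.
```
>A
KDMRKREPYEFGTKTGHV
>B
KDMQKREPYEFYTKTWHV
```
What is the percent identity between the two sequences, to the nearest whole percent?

3 positions differ (4, 12, 16), so 15 of 18 match: 15/18 = 83.33%.

83%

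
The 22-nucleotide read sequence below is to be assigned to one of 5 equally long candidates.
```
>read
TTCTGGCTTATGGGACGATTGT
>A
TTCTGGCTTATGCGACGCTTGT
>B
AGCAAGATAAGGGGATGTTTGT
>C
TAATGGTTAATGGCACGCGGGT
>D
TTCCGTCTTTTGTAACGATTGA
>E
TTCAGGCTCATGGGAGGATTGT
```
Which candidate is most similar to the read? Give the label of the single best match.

Hamming distances to read — A: 2; B: 9; C: 8; D: 6; E: 3.
Smallest is A with 2 mismatches.

A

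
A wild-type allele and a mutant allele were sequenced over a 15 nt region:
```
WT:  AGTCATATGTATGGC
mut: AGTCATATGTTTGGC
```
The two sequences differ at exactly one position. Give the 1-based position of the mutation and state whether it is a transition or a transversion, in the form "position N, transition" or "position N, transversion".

The sequences differ only at position 11: A→T (purine→pyrimidine), a transversion.

position 11, transversion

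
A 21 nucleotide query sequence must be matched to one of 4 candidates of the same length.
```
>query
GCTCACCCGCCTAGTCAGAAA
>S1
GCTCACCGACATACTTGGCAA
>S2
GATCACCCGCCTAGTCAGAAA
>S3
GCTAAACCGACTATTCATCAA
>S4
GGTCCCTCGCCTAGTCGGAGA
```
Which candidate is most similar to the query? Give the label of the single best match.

Hamming distances to query — S1: 7; S2: 1; S3: 6; S4: 5.
Smallest is S2 with 1 mismatch.

S2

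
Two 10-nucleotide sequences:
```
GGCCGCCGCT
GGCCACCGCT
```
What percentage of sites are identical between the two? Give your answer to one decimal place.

1 position differs (5), so 9 of 10 match: 9/10 = 90%.

90.0%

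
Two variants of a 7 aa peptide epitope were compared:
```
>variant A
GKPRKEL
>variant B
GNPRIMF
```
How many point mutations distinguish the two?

4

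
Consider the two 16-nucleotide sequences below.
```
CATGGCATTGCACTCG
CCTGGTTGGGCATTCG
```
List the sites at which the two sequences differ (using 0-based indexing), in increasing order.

Differences at site 1 (A→C), site 5 (C→T), site 6 (A→T), site 7 (T→G), site 8 (T→G), site 12 (C→T).

1, 5, 6, 7, 8, 12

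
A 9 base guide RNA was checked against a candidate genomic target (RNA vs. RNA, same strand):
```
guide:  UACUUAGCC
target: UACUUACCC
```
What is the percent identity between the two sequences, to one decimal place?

88.9%

1 position differs (7), so 8 of 9 match: 8/9 = 88.89%.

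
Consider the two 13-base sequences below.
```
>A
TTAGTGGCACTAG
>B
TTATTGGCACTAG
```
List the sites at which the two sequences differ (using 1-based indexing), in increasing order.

4

Differences at site 4 (G→T).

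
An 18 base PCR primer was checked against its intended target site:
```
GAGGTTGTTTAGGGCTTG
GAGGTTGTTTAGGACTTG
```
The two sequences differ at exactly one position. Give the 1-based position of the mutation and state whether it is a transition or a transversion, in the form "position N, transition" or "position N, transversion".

The sequences differ only at position 14: G→A (purine→purine), a transition.

position 14, transition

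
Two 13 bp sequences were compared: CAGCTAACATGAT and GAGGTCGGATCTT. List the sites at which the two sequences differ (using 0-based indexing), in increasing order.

0, 3, 5, 6, 7, 10, 11

Scanning 0-based: 0: C/G; 3: C/G; 5: A/C; 6: A/G; 7: C/G; 10: G/C; 11: A/T.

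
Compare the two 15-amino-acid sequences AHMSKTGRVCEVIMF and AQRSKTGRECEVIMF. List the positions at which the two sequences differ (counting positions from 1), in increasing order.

2, 3, 9

Differences at position 2 (H→Q), position 3 (M→R), position 9 (V→E).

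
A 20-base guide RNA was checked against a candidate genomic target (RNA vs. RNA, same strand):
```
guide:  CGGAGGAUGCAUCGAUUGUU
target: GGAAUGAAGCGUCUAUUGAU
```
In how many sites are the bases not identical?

The sequences differ at sites 1, 3, 5, 8, 11, 14, 19 (1-based) — 7 in total.

7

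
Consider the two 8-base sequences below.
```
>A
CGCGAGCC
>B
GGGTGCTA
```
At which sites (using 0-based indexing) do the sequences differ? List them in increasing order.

0, 2, 3, 4, 5, 6, 7

Differences at site 0 (C→G), site 2 (C→G), site 3 (G→T), site 4 (A→G), site 5 (G→C), site 6 (C→T), site 7 (C→A).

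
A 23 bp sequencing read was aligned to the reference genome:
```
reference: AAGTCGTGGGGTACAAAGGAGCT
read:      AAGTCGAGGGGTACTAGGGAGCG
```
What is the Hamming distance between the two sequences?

The sequences differ at bases 7, 15, 17, 23 (1-based) — 4 in total.

4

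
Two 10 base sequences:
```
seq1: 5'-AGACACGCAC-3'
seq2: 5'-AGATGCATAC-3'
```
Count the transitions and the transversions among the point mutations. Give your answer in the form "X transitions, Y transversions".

Mismatches (1-based):
position 4: C→T (pyrimidine→pyrimidine, transition)
position 5: A→G (purine→purine, transition)
position 7: G→A (purine→purine, transition)
position 8: C→T (pyrimidine→pyrimidine, transition)

4 transitions, 0 transversions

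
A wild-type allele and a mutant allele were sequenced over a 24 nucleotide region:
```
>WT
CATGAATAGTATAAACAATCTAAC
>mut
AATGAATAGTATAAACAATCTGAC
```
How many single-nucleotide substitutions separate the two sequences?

2

The sequences differ at positions 1, 22 (1-based) — 2 in total.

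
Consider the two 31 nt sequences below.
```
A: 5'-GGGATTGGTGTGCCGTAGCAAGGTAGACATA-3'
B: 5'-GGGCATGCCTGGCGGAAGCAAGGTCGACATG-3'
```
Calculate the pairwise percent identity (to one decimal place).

67.7%

10 positions differ (4, 5, 8, 9, 10, 11, 14, 16, 25, 31), so 21 of 31 match: 21/31 = 67.74%.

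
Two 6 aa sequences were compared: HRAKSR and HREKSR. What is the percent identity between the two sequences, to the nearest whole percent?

Mismatch at position 3 (1-based): 1 of 6.
Identical positions: 5/6 = 83.33% → 83%.

83%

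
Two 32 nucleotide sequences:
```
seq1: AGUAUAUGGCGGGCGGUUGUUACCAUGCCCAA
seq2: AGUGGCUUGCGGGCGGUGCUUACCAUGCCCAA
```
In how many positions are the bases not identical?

6

Mismatches (1-based): position 4: A→G; position 5: U→G; position 6: A→C; position 8: G→U; position 18: U→G; position 19: G→C.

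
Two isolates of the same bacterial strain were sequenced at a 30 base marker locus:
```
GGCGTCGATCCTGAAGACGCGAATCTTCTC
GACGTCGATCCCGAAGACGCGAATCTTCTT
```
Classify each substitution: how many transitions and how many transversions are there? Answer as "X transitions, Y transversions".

3 transitions, 0 transversions

Mismatches (1-based):
position 2: G→A (purine→purine, transition)
position 12: T→C (pyrimidine→pyrimidine, transition)
position 30: C→T (pyrimidine→pyrimidine, transition)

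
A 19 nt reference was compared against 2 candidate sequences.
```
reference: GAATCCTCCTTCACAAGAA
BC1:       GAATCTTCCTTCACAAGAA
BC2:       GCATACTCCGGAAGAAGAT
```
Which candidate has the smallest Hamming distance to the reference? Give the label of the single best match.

Hamming distances to reference — BC1: 1; BC2: 7.
Smallest is BC1 with 1 mismatch.

BC1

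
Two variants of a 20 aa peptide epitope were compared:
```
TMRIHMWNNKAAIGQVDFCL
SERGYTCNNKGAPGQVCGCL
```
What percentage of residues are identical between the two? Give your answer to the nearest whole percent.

50%

Mismatches at positions 1, 2, 4, 5, 6, 7, 11, 13, 17, 18 (1-based): 10 of 20.
Identical positions: 10/20 = 50% → 50%.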